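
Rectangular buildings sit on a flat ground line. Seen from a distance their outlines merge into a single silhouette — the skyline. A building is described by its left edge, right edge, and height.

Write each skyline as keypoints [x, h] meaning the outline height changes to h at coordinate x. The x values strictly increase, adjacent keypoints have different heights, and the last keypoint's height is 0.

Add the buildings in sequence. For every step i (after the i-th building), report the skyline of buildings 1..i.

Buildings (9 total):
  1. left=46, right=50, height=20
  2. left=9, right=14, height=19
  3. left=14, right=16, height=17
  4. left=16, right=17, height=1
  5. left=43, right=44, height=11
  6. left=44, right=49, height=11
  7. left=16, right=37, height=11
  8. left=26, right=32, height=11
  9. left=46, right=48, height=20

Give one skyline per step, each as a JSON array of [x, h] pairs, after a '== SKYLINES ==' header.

== SKYLINES ==
[[46,20],[50,0]]
[[9,19],[14,0],[46,20],[50,0]]
[[9,19],[14,17],[16,0],[46,20],[50,0]]
[[9,19],[14,17],[16,1],[17,0],[46,20],[50,0]]
[[9,19],[14,17],[16,1],[17,0],[43,11],[44,0],[46,20],[50,0]]
[[9,19],[14,17],[16,1],[17,0],[43,11],[46,20],[50,0]]
[[9,19],[14,17],[16,11],[37,0],[43,11],[46,20],[50,0]]
[[9,19],[14,17],[16,11],[37,0],[43,11],[46,20],[50,0]]
[[9,19],[14,17],[16,11],[37,0],[43,11],[46,20],[50,0]]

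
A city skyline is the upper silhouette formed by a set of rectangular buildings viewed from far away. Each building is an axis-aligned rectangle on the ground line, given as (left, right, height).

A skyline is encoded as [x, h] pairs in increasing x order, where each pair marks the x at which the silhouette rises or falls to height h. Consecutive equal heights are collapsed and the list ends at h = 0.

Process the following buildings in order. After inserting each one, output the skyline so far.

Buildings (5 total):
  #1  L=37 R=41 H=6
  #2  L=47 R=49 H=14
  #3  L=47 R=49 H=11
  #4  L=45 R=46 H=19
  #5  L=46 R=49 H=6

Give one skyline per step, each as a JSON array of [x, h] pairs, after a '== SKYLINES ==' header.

== SKYLINES ==
[[37,6],[41,0]]
[[37,6],[41,0],[47,14],[49,0]]
[[37,6],[41,0],[47,14],[49,0]]
[[37,6],[41,0],[45,19],[46,0],[47,14],[49,0]]
[[37,6],[41,0],[45,19],[46,6],[47,14],[49,0]]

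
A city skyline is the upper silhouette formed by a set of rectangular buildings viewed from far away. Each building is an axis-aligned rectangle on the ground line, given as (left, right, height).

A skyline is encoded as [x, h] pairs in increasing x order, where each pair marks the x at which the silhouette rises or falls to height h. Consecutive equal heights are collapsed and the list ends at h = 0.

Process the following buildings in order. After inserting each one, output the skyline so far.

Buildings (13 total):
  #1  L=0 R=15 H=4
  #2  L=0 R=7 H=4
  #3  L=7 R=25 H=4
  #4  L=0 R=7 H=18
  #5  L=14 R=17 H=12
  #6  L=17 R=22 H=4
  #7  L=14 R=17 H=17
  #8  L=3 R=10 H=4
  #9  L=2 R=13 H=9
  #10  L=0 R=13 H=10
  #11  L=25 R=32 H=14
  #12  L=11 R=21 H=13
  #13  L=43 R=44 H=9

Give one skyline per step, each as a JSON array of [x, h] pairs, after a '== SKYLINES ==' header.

== SKYLINES ==
[[0,4],[15,0]]
[[0,4],[15,0]]
[[0,4],[25,0]]
[[0,18],[7,4],[25,0]]
[[0,18],[7,4],[14,12],[17,4],[25,0]]
[[0,18],[7,4],[14,12],[17,4],[25,0]]
[[0,18],[7,4],[14,17],[17,4],[25,0]]
[[0,18],[7,4],[14,17],[17,4],[25,0]]
[[0,18],[7,9],[13,4],[14,17],[17,4],[25,0]]
[[0,18],[7,10],[13,4],[14,17],[17,4],[25,0]]
[[0,18],[7,10],[13,4],[14,17],[17,4],[25,14],[32,0]]
[[0,18],[7,10],[11,13],[14,17],[17,13],[21,4],[25,14],[32,0]]
[[0,18],[7,10],[11,13],[14,17],[17,13],[21,4],[25,14],[32,0],[43,9],[44,0]]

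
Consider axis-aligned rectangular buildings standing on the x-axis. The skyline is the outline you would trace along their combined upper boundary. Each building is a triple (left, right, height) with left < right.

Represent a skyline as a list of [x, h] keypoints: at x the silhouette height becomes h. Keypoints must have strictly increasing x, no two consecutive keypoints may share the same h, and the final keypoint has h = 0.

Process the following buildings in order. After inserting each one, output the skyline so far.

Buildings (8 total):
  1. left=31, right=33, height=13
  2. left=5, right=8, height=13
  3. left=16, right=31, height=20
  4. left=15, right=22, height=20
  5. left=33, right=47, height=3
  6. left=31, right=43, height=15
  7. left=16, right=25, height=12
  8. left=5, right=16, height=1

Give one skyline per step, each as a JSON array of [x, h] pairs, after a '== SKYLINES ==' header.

== SKYLINES ==
[[31,13],[33,0]]
[[5,13],[8,0],[31,13],[33,0]]
[[5,13],[8,0],[16,20],[31,13],[33,0]]
[[5,13],[8,0],[15,20],[31,13],[33,0]]
[[5,13],[8,0],[15,20],[31,13],[33,3],[47,0]]
[[5,13],[8,0],[15,20],[31,15],[43,3],[47,0]]
[[5,13],[8,0],[15,20],[31,15],[43,3],[47,0]]
[[5,13],[8,1],[15,20],[31,15],[43,3],[47,0]]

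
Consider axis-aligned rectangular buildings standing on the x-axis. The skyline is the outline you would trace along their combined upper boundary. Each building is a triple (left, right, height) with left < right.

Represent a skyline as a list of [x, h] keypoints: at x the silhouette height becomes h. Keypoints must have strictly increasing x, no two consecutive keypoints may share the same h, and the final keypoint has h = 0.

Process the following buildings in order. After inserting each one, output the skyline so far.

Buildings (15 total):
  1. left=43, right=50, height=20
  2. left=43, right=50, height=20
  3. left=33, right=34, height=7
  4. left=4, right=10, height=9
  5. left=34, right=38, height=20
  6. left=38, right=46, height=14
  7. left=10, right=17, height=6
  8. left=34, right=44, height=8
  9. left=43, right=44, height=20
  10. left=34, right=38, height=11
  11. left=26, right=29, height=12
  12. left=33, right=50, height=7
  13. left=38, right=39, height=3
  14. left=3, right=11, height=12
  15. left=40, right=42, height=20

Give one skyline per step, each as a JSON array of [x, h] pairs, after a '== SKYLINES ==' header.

== SKYLINES ==
[[43,20],[50,0]]
[[43,20],[50,0]]
[[33,7],[34,0],[43,20],[50,0]]
[[4,9],[10,0],[33,7],[34,0],[43,20],[50,0]]
[[4,9],[10,0],[33,7],[34,20],[38,0],[43,20],[50,0]]
[[4,9],[10,0],[33,7],[34,20],[38,14],[43,20],[50,0]]
[[4,9],[10,6],[17,0],[33,7],[34,20],[38,14],[43,20],[50,0]]
[[4,9],[10,6],[17,0],[33,7],[34,20],[38,14],[43,20],[50,0]]
[[4,9],[10,6],[17,0],[33,7],[34,20],[38,14],[43,20],[50,0]]
[[4,9],[10,6],[17,0],[33,7],[34,20],[38,14],[43,20],[50,0]]
[[4,9],[10,6],[17,0],[26,12],[29,0],[33,7],[34,20],[38,14],[43,20],[50,0]]
[[4,9],[10,6],[17,0],[26,12],[29,0],[33,7],[34,20],[38,14],[43,20],[50,0]]
[[4,9],[10,6],[17,0],[26,12],[29,0],[33,7],[34,20],[38,14],[43,20],[50,0]]
[[3,12],[11,6],[17,0],[26,12],[29,0],[33,7],[34,20],[38,14],[43,20],[50,0]]
[[3,12],[11,6],[17,0],[26,12],[29,0],[33,7],[34,20],[38,14],[40,20],[42,14],[43,20],[50,0]]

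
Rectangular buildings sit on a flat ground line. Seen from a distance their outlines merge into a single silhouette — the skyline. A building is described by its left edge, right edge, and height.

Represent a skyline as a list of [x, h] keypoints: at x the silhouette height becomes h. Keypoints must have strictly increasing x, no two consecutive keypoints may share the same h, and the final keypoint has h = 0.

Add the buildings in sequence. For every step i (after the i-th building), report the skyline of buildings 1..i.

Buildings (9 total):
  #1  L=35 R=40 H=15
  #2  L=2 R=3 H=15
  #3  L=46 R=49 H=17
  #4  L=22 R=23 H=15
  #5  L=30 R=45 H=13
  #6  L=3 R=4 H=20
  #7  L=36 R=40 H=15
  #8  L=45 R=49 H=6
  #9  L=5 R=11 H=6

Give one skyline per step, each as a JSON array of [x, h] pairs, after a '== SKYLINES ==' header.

== SKYLINES ==
[[35,15],[40,0]]
[[2,15],[3,0],[35,15],[40,0]]
[[2,15],[3,0],[35,15],[40,0],[46,17],[49,0]]
[[2,15],[3,0],[22,15],[23,0],[35,15],[40,0],[46,17],[49,0]]
[[2,15],[3,0],[22,15],[23,0],[30,13],[35,15],[40,13],[45,0],[46,17],[49,0]]
[[2,15],[3,20],[4,0],[22,15],[23,0],[30,13],[35,15],[40,13],[45,0],[46,17],[49,0]]
[[2,15],[3,20],[4,0],[22,15],[23,0],[30,13],[35,15],[40,13],[45,0],[46,17],[49,0]]
[[2,15],[3,20],[4,0],[22,15],[23,0],[30,13],[35,15],[40,13],[45,6],[46,17],[49,0]]
[[2,15],[3,20],[4,0],[5,6],[11,0],[22,15],[23,0],[30,13],[35,15],[40,13],[45,6],[46,17],[49,0]]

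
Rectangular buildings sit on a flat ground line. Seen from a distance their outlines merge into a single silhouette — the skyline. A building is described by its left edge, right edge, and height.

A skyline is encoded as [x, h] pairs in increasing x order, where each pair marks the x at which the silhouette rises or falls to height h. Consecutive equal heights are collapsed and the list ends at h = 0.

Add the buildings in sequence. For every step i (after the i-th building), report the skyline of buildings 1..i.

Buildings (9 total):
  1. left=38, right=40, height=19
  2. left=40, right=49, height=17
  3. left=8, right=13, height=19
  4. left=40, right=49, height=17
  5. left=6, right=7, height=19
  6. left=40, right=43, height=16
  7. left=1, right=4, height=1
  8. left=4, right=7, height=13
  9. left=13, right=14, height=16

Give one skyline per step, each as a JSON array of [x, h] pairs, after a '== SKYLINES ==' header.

== SKYLINES ==
[[38,19],[40,0]]
[[38,19],[40,17],[49,0]]
[[8,19],[13,0],[38,19],[40,17],[49,0]]
[[8,19],[13,0],[38,19],[40,17],[49,0]]
[[6,19],[7,0],[8,19],[13,0],[38,19],[40,17],[49,0]]
[[6,19],[7,0],[8,19],[13,0],[38,19],[40,17],[49,0]]
[[1,1],[4,0],[6,19],[7,0],[8,19],[13,0],[38,19],[40,17],[49,0]]
[[1,1],[4,13],[6,19],[7,0],[8,19],[13,0],[38,19],[40,17],[49,0]]
[[1,1],[4,13],[6,19],[7,0],[8,19],[13,16],[14,0],[38,19],[40,17],[49,0]]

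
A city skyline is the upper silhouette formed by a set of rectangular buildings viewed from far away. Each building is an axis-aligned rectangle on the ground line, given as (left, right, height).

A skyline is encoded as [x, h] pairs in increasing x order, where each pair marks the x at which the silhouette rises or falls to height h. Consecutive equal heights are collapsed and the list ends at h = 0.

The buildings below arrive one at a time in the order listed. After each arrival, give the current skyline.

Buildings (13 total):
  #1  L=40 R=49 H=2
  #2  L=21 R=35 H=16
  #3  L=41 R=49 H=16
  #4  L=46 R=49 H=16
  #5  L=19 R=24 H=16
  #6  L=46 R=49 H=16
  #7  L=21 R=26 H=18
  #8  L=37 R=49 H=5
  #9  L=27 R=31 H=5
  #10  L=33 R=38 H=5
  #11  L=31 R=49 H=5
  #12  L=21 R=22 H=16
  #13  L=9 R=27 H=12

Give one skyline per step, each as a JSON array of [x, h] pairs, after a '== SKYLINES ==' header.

== SKYLINES ==
[[40,2],[49,0]]
[[21,16],[35,0],[40,2],[49,0]]
[[21,16],[35,0],[40,2],[41,16],[49,0]]
[[21,16],[35,0],[40,2],[41,16],[49,0]]
[[19,16],[35,0],[40,2],[41,16],[49,0]]
[[19,16],[35,0],[40,2],[41,16],[49,0]]
[[19,16],[21,18],[26,16],[35,0],[40,2],[41,16],[49,0]]
[[19,16],[21,18],[26,16],[35,0],[37,5],[41,16],[49,0]]
[[19,16],[21,18],[26,16],[35,0],[37,5],[41,16],[49,0]]
[[19,16],[21,18],[26,16],[35,5],[41,16],[49,0]]
[[19,16],[21,18],[26,16],[35,5],[41,16],[49,0]]
[[19,16],[21,18],[26,16],[35,5],[41,16],[49,0]]
[[9,12],[19,16],[21,18],[26,16],[35,5],[41,16],[49,0]]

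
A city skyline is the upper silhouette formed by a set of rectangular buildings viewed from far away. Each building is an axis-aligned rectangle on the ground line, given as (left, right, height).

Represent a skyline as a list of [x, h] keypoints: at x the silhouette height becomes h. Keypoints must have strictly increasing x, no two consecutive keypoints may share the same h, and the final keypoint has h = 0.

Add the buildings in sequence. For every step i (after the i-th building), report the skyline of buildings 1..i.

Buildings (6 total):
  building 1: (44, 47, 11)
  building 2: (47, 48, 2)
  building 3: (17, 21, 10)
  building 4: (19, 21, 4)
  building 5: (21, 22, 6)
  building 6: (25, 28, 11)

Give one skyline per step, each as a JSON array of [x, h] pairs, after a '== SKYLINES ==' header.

== SKYLINES ==
[[44,11],[47,0]]
[[44,11],[47,2],[48,0]]
[[17,10],[21,0],[44,11],[47,2],[48,0]]
[[17,10],[21,0],[44,11],[47,2],[48,0]]
[[17,10],[21,6],[22,0],[44,11],[47,2],[48,0]]
[[17,10],[21,6],[22,0],[25,11],[28,0],[44,11],[47,2],[48,0]]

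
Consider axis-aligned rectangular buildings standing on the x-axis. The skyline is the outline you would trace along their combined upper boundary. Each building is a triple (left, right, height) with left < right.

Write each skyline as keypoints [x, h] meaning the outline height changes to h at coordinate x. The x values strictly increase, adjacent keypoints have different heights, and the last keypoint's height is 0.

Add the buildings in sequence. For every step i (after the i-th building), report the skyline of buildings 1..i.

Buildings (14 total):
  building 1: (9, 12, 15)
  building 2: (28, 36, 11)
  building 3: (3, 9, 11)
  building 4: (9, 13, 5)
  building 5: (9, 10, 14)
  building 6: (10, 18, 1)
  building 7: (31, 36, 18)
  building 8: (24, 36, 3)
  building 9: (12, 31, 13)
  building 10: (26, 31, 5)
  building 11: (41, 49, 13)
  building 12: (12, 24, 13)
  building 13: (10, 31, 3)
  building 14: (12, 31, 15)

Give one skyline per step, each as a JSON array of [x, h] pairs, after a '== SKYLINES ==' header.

== SKYLINES ==
[[9,15],[12,0]]
[[9,15],[12,0],[28,11],[36,0]]
[[3,11],[9,15],[12,0],[28,11],[36,0]]
[[3,11],[9,15],[12,5],[13,0],[28,11],[36,0]]
[[3,11],[9,15],[12,5],[13,0],[28,11],[36,0]]
[[3,11],[9,15],[12,5],[13,1],[18,0],[28,11],[36,0]]
[[3,11],[9,15],[12,5],[13,1],[18,0],[28,11],[31,18],[36,0]]
[[3,11],[9,15],[12,5],[13,1],[18,0],[24,3],[28,11],[31,18],[36,0]]
[[3,11],[9,15],[12,13],[31,18],[36,0]]
[[3,11],[9,15],[12,13],[31,18],[36,0]]
[[3,11],[9,15],[12,13],[31,18],[36,0],[41,13],[49,0]]
[[3,11],[9,15],[12,13],[31,18],[36,0],[41,13],[49,0]]
[[3,11],[9,15],[12,13],[31,18],[36,0],[41,13],[49,0]]
[[3,11],[9,15],[31,18],[36,0],[41,13],[49,0]]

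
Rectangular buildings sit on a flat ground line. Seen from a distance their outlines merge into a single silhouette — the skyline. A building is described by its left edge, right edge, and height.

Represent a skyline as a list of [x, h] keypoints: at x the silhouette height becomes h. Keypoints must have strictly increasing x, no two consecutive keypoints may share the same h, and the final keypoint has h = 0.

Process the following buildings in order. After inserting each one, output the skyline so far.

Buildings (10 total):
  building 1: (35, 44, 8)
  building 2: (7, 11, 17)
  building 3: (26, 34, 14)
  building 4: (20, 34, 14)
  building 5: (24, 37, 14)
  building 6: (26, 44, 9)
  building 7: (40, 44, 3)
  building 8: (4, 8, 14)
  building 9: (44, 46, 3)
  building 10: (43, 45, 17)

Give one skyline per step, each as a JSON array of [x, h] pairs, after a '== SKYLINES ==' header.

== SKYLINES ==
[[35,8],[44,0]]
[[7,17],[11,0],[35,8],[44,0]]
[[7,17],[11,0],[26,14],[34,0],[35,8],[44,0]]
[[7,17],[11,0],[20,14],[34,0],[35,8],[44,0]]
[[7,17],[11,0],[20,14],[37,8],[44,0]]
[[7,17],[11,0],[20,14],[37,9],[44,0]]
[[7,17],[11,0],[20,14],[37,9],[44,0]]
[[4,14],[7,17],[11,0],[20,14],[37,9],[44,0]]
[[4,14],[7,17],[11,0],[20,14],[37,9],[44,3],[46,0]]
[[4,14],[7,17],[11,0],[20,14],[37,9],[43,17],[45,3],[46,0]]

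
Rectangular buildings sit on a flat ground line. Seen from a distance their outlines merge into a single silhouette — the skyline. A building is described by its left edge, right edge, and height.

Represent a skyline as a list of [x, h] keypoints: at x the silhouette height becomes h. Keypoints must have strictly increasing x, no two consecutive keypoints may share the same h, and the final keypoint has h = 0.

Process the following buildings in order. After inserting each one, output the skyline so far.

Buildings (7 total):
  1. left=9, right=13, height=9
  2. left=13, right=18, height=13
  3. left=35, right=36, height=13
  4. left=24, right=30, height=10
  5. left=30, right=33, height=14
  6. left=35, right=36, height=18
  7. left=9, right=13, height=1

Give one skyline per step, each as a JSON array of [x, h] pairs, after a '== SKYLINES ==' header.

== SKYLINES ==
[[9,9],[13,0]]
[[9,9],[13,13],[18,0]]
[[9,9],[13,13],[18,0],[35,13],[36,0]]
[[9,9],[13,13],[18,0],[24,10],[30,0],[35,13],[36,0]]
[[9,9],[13,13],[18,0],[24,10],[30,14],[33,0],[35,13],[36,0]]
[[9,9],[13,13],[18,0],[24,10],[30,14],[33,0],[35,18],[36,0]]
[[9,9],[13,13],[18,0],[24,10],[30,14],[33,0],[35,18],[36,0]]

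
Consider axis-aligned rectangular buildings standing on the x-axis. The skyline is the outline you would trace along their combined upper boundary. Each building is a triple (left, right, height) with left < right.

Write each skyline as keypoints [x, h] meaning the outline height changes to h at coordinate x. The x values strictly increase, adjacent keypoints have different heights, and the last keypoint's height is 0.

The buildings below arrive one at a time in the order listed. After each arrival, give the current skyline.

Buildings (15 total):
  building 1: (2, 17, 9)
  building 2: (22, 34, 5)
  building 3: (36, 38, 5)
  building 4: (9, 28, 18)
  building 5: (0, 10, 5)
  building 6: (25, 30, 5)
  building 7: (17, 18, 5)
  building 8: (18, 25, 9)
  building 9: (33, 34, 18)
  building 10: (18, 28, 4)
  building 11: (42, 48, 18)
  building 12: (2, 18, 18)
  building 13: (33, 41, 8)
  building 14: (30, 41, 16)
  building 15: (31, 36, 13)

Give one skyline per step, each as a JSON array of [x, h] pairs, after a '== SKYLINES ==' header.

== SKYLINES ==
[[2,9],[17,0]]
[[2,9],[17,0],[22,5],[34,0]]
[[2,9],[17,0],[22,5],[34,0],[36,5],[38,0]]
[[2,9],[9,18],[28,5],[34,0],[36,5],[38,0]]
[[0,5],[2,9],[9,18],[28,5],[34,0],[36,5],[38,0]]
[[0,5],[2,9],[9,18],[28,5],[34,0],[36,5],[38,0]]
[[0,5],[2,9],[9,18],[28,5],[34,0],[36,5],[38,0]]
[[0,5],[2,9],[9,18],[28,5],[34,0],[36,5],[38,0]]
[[0,5],[2,9],[9,18],[28,5],[33,18],[34,0],[36,5],[38,0]]
[[0,5],[2,9],[9,18],[28,5],[33,18],[34,0],[36,5],[38,0]]
[[0,5],[2,9],[9,18],[28,5],[33,18],[34,0],[36,5],[38,0],[42,18],[48,0]]
[[0,5],[2,18],[28,5],[33,18],[34,0],[36,5],[38,0],[42,18],[48,0]]
[[0,5],[2,18],[28,5],[33,18],[34,8],[41,0],[42,18],[48,0]]
[[0,5],[2,18],[28,5],[30,16],[33,18],[34,16],[41,0],[42,18],[48,0]]
[[0,5],[2,18],[28,5],[30,16],[33,18],[34,16],[41,0],[42,18],[48,0]]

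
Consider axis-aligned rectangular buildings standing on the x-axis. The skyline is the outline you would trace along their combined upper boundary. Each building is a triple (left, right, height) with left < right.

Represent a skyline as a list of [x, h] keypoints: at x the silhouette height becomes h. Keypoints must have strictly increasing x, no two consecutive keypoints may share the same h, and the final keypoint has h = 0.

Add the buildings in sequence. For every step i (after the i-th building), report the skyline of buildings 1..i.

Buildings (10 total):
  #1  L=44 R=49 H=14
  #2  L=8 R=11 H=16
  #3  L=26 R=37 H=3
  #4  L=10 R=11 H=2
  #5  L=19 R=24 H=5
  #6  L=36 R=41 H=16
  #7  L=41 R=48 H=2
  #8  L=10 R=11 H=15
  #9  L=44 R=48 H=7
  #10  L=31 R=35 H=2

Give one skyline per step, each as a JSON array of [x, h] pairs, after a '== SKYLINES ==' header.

== SKYLINES ==
[[44,14],[49,0]]
[[8,16],[11,0],[44,14],[49,0]]
[[8,16],[11,0],[26,3],[37,0],[44,14],[49,0]]
[[8,16],[11,0],[26,3],[37,0],[44,14],[49,0]]
[[8,16],[11,0],[19,5],[24,0],[26,3],[37,0],[44,14],[49,0]]
[[8,16],[11,0],[19,5],[24,0],[26,3],[36,16],[41,0],[44,14],[49,0]]
[[8,16],[11,0],[19,5],[24,0],[26,3],[36,16],[41,2],[44,14],[49,0]]
[[8,16],[11,0],[19,5],[24,0],[26,3],[36,16],[41,2],[44,14],[49,0]]
[[8,16],[11,0],[19,5],[24,0],[26,3],[36,16],[41,2],[44,14],[49,0]]
[[8,16],[11,0],[19,5],[24,0],[26,3],[36,16],[41,2],[44,14],[49,0]]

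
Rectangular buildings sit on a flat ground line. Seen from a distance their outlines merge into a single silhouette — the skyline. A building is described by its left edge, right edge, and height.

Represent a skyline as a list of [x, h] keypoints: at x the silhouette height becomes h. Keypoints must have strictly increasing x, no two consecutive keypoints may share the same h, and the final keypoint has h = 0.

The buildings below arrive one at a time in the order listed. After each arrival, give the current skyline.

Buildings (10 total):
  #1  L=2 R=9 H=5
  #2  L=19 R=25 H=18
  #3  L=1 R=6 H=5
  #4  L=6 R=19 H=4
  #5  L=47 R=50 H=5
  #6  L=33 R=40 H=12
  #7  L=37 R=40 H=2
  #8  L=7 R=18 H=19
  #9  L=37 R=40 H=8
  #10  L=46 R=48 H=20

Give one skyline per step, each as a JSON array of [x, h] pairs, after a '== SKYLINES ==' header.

== SKYLINES ==
[[2,5],[9,0]]
[[2,5],[9,0],[19,18],[25,0]]
[[1,5],[9,0],[19,18],[25,0]]
[[1,5],[9,4],[19,18],[25,0]]
[[1,5],[9,4],[19,18],[25,0],[47,5],[50,0]]
[[1,5],[9,4],[19,18],[25,0],[33,12],[40,0],[47,5],[50,0]]
[[1,5],[9,4],[19,18],[25,0],[33,12],[40,0],[47,5],[50,0]]
[[1,5],[7,19],[18,4],[19,18],[25,0],[33,12],[40,0],[47,5],[50,0]]
[[1,5],[7,19],[18,4],[19,18],[25,0],[33,12],[40,0],[47,5],[50,0]]
[[1,5],[7,19],[18,4],[19,18],[25,0],[33,12],[40,0],[46,20],[48,5],[50,0]]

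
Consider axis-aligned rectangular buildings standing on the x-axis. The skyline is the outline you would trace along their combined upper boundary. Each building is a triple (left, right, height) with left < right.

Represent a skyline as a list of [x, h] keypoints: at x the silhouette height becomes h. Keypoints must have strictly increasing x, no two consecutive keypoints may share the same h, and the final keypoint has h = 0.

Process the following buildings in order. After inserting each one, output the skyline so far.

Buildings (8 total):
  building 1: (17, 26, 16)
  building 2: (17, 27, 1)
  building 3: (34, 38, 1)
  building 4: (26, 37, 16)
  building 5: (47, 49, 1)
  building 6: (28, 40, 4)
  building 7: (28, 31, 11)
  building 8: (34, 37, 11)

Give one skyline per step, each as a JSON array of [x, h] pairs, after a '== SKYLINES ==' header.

== SKYLINES ==
[[17,16],[26,0]]
[[17,16],[26,1],[27,0]]
[[17,16],[26,1],[27,0],[34,1],[38,0]]
[[17,16],[37,1],[38,0]]
[[17,16],[37,1],[38,0],[47,1],[49,0]]
[[17,16],[37,4],[40,0],[47,1],[49,0]]
[[17,16],[37,4],[40,0],[47,1],[49,0]]
[[17,16],[37,4],[40,0],[47,1],[49,0]]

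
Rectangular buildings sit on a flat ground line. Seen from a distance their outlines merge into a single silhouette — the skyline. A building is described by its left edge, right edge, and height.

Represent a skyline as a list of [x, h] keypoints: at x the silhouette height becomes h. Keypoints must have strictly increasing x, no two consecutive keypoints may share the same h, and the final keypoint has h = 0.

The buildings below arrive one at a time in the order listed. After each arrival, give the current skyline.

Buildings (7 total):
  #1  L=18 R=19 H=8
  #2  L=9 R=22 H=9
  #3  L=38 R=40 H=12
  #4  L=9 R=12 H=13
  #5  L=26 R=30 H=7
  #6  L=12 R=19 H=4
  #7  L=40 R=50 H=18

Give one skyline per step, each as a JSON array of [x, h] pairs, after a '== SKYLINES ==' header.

== SKYLINES ==
[[18,8],[19,0]]
[[9,9],[22,0]]
[[9,9],[22,0],[38,12],[40,0]]
[[9,13],[12,9],[22,0],[38,12],[40,0]]
[[9,13],[12,9],[22,0],[26,7],[30,0],[38,12],[40,0]]
[[9,13],[12,9],[22,0],[26,7],[30,0],[38,12],[40,0]]
[[9,13],[12,9],[22,0],[26,7],[30,0],[38,12],[40,18],[50,0]]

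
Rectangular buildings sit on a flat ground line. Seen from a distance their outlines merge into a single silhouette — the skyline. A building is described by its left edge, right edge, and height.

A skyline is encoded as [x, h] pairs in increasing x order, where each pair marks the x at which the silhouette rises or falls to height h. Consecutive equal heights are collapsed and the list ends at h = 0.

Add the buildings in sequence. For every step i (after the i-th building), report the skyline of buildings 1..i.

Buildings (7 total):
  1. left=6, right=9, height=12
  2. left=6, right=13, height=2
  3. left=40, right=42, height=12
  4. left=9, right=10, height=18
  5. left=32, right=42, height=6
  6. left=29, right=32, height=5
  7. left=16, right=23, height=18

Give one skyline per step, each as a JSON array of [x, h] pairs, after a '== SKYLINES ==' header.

== SKYLINES ==
[[6,12],[9,0]]
[[6,12],[9,2],[13,0]]
[[6,12],[9,2],[13,0],[40,12],[42,0]]
[[6,12],[9,18],[10,2],[13,0],[40,12],[42,0]]
[[6,12],[9,18],[10,2],[13,0],[32,6],[40,12],[42,0]]
[[6,12],[9,18],[10,2],[13,0],[29,5],[32,6],[40,12],[42,0]]
[[6,12],[9,18],[10,2],[13,0],[16,18],[23,0],[29,5],[32,6],[40,12],[42,0]]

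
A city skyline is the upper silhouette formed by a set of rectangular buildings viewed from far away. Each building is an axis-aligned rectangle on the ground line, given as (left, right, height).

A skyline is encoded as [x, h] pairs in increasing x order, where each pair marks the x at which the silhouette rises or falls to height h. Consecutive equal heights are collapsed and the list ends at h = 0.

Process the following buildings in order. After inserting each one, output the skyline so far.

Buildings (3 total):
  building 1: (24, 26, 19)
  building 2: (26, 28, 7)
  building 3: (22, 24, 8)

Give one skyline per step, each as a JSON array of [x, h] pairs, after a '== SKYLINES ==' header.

== SKYLINES ==
[[24,19],[26,0]]
[[24,19],[26,7],[28,0]]
[[22,8],[24,19],[26,7],[28,0]]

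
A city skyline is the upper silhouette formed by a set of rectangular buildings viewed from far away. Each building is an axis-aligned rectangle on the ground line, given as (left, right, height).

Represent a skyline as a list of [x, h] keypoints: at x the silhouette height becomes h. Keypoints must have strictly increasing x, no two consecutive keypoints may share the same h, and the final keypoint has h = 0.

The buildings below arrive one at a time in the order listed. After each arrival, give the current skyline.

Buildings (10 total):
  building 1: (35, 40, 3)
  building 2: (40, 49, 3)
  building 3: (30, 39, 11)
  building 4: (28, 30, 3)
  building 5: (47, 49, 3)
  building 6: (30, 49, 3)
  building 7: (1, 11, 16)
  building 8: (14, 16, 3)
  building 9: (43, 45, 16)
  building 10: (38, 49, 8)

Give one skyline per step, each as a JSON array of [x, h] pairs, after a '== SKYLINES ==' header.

== SKYLINES ==
[[35,3],[40,0]]
[[35,3],[49,0]]
[[30,11],[39,3],[49,0]]
[[28,3],[30,11],[39,3],[49,0]]
[[28,3],[30,11],[39,3],[49,0]]
[[28,3],[30,11],[39,3],[49,0]]
[[1,16],[11,0],[28,3],[30,11],[39,3],[49,0]]
[[1,16],[11,0],[14,3],[16,0],[28,3],[30,11],[39,3],[49,0]]
[[1,16],[11,0],[14,3],[16,0],[28,3],[30,11],[39,3],[43,16],[45,3],[49,0]]
[[1,16],[11,0],[14,3],[16,0],[28,3],[30,11],[39,8],[43,16],[45,8],[49,0]]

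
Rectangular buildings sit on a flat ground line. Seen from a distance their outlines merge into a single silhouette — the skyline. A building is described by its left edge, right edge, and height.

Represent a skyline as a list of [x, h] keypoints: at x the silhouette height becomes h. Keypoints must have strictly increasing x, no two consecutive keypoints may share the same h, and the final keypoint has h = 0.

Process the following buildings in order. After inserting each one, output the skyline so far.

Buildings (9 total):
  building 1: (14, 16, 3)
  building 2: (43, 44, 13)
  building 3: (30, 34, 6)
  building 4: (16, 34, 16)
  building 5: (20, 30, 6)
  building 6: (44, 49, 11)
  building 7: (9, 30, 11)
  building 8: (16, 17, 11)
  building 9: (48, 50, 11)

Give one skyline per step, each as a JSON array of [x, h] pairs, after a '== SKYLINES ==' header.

== SKYLINES ==
[[14,3],[16,0]]
[[14,3],[16,0],[43,13],[44,0]]
[[14,3],[16,0],[30,6],[34,0],[43,13],[44,0]]
[[14,3],[16,16],[34,0],[43,13],[44,0]]
[[14,3],[16,16],[34,0],[43,13],[44,0]]
[[14,3],[16,16],[34,0],[43,13],[44,11],[49,0]]
[[9,11],[16,16],[34,0],[43,13],[44,11],[49,0]]
[[9,11],[16,16],[34,0],[43,13],[44,11],[49,0]]
[[9,11],[16,16],[34,0],[43,13],[44,11],[50,0]]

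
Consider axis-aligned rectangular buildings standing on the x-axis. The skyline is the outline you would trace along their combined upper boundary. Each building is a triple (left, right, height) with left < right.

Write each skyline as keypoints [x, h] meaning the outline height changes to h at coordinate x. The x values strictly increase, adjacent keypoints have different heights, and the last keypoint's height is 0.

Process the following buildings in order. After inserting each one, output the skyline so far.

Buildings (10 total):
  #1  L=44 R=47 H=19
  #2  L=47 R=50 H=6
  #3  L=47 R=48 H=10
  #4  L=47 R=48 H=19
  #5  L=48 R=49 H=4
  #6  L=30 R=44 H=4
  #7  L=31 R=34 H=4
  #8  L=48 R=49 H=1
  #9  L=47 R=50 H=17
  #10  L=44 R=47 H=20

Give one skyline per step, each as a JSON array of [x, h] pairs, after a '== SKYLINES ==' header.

== SKYLINES ==
[[44,19],[47,0]]
[[44,19],[47,6],[50,0]]
[[44,19],[47,10],[48,6],[50,0]]
[[44,19],[48,6],[50,0]]
[[44,19],[48,6],[50,0]]
[[30,4],[44,19],[48,6],[50,0]]
[[30,4],[44,19],[48,6],[50,0]]
[[30,4],[44,19],[48,6],[50,0]]
[[30,4],[44,19],[48,17],[50,0]]
[[30,4],[44,20],[47,19],[48,17],[50,0]]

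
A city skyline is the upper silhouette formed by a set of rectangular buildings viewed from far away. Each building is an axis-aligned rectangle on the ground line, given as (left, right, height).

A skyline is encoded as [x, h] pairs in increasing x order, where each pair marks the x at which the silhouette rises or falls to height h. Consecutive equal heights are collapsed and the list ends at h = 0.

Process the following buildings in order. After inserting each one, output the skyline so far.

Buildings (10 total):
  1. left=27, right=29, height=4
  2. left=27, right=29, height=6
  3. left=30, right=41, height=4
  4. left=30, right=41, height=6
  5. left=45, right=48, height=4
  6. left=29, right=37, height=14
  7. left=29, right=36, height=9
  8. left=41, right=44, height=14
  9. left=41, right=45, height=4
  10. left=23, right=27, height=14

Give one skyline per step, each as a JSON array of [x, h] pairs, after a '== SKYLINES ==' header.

== SKYLINES ==
[[27,4],[29,0]]
[[27,6],[29,0]]
[[27,6],[29,0],[30,4],[41,0]]
[[27,6],[29,0],[30,6],[41,0]]
[[27,6],[29,0],[30,6],[41,0],[45,4],[48,0]]
[[27,6],[29,14],[37,6],[41,0],[45,4],[48,0]]
[[27,6],[29,14],[37,6],[41,0],[45,4],[48,0]]
[[27,6],[29,14],[37,6],[41,14],[44,0],[45,4],[48,0]]
[[27,6],[29,14],[37,6],[41,14],[44,4],[48,0]]
[[23,14],[27,6],[29,14],[37,6],[41,14],[44,4],[48,0]]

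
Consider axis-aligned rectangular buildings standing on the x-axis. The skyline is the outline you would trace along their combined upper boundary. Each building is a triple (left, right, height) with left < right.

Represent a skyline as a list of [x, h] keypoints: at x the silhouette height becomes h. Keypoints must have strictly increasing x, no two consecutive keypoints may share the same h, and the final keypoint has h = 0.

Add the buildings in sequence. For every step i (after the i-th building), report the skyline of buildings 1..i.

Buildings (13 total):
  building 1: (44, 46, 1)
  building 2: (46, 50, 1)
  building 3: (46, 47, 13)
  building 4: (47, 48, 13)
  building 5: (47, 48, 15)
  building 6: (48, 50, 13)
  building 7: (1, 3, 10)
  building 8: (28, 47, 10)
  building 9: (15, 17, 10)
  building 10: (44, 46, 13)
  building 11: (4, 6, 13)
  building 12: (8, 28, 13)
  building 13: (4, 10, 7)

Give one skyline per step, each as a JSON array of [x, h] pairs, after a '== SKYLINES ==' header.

== SKYLINES ==
[[44,1],[46,0]]
[[44,1],[50,0]]
[[44,1],[46,13],[47,1],[50,0]]
[[44,1],[46,13],[48,1],[50,0]]
[[44,1],[46,13],[47,15],[48,1],[50,0]]
[[44,1],[46,13],[47,15],[48,13],[50,0]]
[[1,10],[3,0],[44,1],[46,13],[47,15],[48,13],[50,0]]
[[1,10],[3,0],[28,10],[46,13],[47,15],[48,13],[50,0]]
[[1,10],[3,0],[15,10],[17,0],[28,10],[46,13],[47,15],[48,13],[50,0]]
[[1,10],[3,0],[15,10],[17,0],[28,10],[44,13],[47,15],[48,13],[50,0]]
[[1,10],[3,0],[4,13],[6,0],[15,10],[17,0],[28,10],[44,13],[47,15],[48,13],[50,0]]
[[1,10],[3,0],[4,13],[6,0],[8,13],[28,10],[44,13],[47,15],[48,13],[50,0]]
[[1,10],[3,0],[4,13],[6,7],[8,13],[28,10],[44,13],[47,15],[48,13],[50,0]]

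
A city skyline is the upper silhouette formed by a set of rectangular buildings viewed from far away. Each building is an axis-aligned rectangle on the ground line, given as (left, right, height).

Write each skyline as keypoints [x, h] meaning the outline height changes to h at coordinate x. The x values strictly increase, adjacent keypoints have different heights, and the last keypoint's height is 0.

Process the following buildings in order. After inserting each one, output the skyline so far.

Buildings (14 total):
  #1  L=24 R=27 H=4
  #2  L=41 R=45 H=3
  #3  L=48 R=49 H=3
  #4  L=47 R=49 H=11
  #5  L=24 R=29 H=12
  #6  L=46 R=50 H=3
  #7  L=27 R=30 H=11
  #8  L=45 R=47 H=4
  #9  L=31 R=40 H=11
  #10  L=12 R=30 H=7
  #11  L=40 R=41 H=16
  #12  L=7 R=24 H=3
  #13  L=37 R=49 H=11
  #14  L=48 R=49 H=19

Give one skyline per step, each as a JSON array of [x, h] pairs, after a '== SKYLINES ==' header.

== SKYLINES ==
[[24,4],[27,0]]
[[24,4],[27,0],[41,3],[45,0]]
[[24,4],[27,0],[41,3],[45,0],[48,3],[49,0]]
[[24,4],[27,0],[41,3],[45,0],[47,11],[49,0]]
[[24,12],[29,0],[41,3],[45,0],[47,11],[49,0]]
[[24,12],[29,0],[41,3],[45,0],[46,3],[47,11],[49,3],[50,0]]
[[24,12],[29,11],[30,0],[41,3],[45,0],[46,3],[47,11],[49,3],[50,0]]
[[24,12],[29,11],[30,0],[41,3],[45,4],[47,11],[49,3],[50,0]]
[[24,12],[29,11],[30,0],[31,11],[40,0],[41,3],[45,4],[47,11],[49,3],[50,0]]
[[12,7],[24,12],[29,11],[30,0],[31,11],[40,0],[41,3],[45,4],[47,11],[49,3],[50,0]]
[[12,7],[24,12],[29,11],[30,0],[31,11],[40,16],[41,3],[45,4],[47,11],[49,3],[50,0]]
[[7,3],[12,7],[24,12],[29,11],[30,0],[31,11],[40,16],[41,3],[45,4],[47,11],[49,3],[50,0]]
[[7,3],[12,7],[24,12],[29,11],[30,0],[31,11],[40,16],[41,11],[49,3],[50,0]]
[[7,3],[12,7],[24,12],[29,11],[30,0],[31,11],[40,16],[41,11],[48,19],[49,3],[50,0]]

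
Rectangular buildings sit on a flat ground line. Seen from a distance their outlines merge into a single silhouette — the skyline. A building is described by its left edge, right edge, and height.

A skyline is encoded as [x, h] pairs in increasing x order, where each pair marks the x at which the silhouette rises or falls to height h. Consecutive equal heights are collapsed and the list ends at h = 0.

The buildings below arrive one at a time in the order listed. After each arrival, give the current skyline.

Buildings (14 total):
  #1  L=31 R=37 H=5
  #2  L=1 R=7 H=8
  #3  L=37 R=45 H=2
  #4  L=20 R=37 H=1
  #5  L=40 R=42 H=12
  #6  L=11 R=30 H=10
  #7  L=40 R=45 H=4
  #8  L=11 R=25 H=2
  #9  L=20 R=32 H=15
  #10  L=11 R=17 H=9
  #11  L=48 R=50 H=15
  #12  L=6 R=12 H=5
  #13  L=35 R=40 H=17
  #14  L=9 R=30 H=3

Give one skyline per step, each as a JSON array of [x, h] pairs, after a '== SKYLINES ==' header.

== SKYLINES ==
[[31,5],[37,0]]
[[1,8],[7,0],[31,5],[37,0]]
[[1,8],[7,0],[31,5],[37,2],[45,0]]
[[1,8],[7,0],[20,1],[31,5],[37,2],[45,0]]
[[1,8],[7,0],[20,1],[31,5],[37,2],[40,12],[42,2],[45,0]]
[[1,8],[7,0],[11,10],[30,1],[31,5],[37,2],[40,12],[42,2],[45,0]]
[[1,8],[7,0],[11,10],[30,1],[31,5],[37,2],[40,12],[42,4],[45,0]]
[[1,8],[7,0],[11,10],[30,1],[31,5],[37,2],[40,12],[42,4],[45,0]]
[[1,8],[7,0],[11,10],[20,15],[32,5],[37,2],[40,12],[42,4],[45,0]]
[[1,8],[7,0],[11,10],[20,15],[32,5],[37,2],[40,12],[42,4],[45,0]]
[[1,8],[7,0],[11,10],[20,15],[32,5],[37,2],[40,12],[42,4],[45,0],[48,15],[50,0]]
[[1,8],[7,5],[11,10],[20,15],[32,5],[37,2],[40,12],[42,4],[45,0],[48,15],[50,0]]
[[1,8],[7,5],[11,10],[20,15],[32,5],[35,17],[40,12],[42,4],[45,0],[48,15],[50,0]]
[[1,8],[7,5],[11,10],[20,15],[32,5],[35,17],[40,12],[42,4],[45,0],[48,15],[50,0]]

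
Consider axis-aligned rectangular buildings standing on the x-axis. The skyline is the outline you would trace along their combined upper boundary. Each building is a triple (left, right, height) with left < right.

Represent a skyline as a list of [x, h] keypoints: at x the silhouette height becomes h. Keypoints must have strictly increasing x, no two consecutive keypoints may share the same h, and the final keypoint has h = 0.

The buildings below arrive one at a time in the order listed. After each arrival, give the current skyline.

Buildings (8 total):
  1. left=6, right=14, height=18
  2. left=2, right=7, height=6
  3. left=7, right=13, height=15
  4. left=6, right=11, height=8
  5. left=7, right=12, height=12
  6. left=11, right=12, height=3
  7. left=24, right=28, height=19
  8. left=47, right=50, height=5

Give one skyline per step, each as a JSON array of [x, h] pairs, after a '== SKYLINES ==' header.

== SKYLINES ==
[[6,18],[14,0]]
[[2,6],[6,18],[14,0]]
[[2,6],[6,18],[14,0]]
[[2,6],[6,18],[14,0]]
[[2,6],[6,18],[14,0]]
[[2,6],[6,18],[14,0]]
[[2,6],[6,18],[14,0],[24,19],[28,0]]
[[2,6],[6,18],[14,0],[24,19],[28,0],[47,5],[50,0]]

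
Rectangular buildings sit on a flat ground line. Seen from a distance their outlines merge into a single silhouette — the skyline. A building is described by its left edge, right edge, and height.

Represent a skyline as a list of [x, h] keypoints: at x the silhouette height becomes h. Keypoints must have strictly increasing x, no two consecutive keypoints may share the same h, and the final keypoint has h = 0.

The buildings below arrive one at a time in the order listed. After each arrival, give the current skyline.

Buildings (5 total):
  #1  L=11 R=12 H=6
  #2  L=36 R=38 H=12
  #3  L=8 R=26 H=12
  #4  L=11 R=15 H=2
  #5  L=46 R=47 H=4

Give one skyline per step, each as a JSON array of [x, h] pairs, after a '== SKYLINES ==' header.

== SKYLINES ==
[[11,6],[12,0]]
[[11,6],[12,0],[36,12],[38,0]]
[[8,12],[26,0],[36,12],[38,0]]
[[8,12],[26,0],[36,12],[38,0]]
[[8,12],[26,0],[36,12],[38,0],[46,4],[47,0]]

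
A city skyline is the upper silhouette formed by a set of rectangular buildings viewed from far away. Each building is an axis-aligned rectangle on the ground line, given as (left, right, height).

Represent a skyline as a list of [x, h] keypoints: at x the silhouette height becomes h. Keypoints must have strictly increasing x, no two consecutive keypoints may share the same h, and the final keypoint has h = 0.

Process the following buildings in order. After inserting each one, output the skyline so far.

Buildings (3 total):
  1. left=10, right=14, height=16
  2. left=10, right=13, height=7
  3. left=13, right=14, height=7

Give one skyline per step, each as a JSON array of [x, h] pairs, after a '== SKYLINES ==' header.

== SKYLINES ==
[[10,16],[14,0]]
[[10,16],[14,0]]
[[10,16],[14,0]]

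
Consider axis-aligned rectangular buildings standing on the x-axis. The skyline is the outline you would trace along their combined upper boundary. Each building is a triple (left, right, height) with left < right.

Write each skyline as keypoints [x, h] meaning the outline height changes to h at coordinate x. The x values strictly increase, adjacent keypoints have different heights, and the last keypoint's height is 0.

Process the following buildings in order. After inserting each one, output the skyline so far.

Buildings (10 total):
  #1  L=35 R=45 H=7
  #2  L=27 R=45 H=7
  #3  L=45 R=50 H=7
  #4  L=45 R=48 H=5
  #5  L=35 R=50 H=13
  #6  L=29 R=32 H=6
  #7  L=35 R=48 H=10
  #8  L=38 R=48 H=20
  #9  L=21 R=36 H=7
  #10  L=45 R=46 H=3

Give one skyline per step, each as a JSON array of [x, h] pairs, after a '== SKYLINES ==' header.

== SKYLINES ==
[[35,7],[45,0]]
[[27,7],[45,0]]
[[27,7],[50,0]]
[[27,7],[50,0]]
[[27,7],[35,13],[50,0]]
[[27,7],[35,13],[50,0]]
[[27,7],[35,13],[50,0]]
[[27,7],[35,13],[38,20],[48,13],[50,0]]
[[21,7],[35,13],[38,20],[48,13],[50,0]]
[[21,7],[35,13],[38,20],[48,13],[50,0]]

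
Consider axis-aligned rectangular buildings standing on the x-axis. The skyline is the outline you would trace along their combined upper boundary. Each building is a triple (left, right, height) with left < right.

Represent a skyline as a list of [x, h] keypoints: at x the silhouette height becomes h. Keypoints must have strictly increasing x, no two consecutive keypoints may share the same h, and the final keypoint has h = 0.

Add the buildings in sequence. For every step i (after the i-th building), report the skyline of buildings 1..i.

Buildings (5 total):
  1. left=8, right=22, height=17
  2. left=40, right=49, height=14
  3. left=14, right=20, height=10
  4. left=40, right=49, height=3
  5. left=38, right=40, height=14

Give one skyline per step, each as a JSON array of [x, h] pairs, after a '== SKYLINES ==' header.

== SKYLINES ==
[[8,17],[22,0]]
[[8,17],[22,0],[40,14],[49,0]]
[[8,17],[22,0],[40,14],[49,0]]
[[8,17],[22,0],[40,14],[49,0]]
[[8,17],[22,0],[38,14],[49,0]]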